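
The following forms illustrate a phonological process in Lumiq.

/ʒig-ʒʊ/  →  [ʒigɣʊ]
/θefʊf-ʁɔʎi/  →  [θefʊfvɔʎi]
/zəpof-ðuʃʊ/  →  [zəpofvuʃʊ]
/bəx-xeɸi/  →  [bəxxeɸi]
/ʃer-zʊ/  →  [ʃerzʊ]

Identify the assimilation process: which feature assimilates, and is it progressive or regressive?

progressive place assimilation

Comparing underlying and surface forms, /ʒ/ → [ɣ] is the alternation; the neighbouring /g/ is constant.
/ʒ/ is postalveolar while /g/ is velar; the output [ɣ] is velar, matching the trigger — so the feature that spreads is place.
Manner and voice are unchanged, so the assimilation is partial, not total.
The same holds elsewhere in the data: /ʁ/ → [v] after /f/ (uvular → labiodental, matching labiodental); /ð/ → [v] after /f/ (dental → labiodental, matching labiodental) — only place changes, and always toward the preceding segment.
No alternation appears in [bəxxeɸi], [ʃerzʊ]: there the adjacent consonants already agree in place (/x/ and /x/ are both velar; /z/ and /r/ are both alveolar), so these forms are consistent with the same rule.
The trigger is the preceding segment, so the direction is progressive (perseverative).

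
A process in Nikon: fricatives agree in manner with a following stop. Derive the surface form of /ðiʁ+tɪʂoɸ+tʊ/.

[ðiɢtɪʂoptʊ]

The rule targets /ʁ/ (voiced uvular fricative), which sits before the trigger /t/ (stop).
A voiced uvular stop is [ɢ], so the surface segment is [ɢ].
At the second juncture, /ɸ/ likewise becomes [p] adjacent to /t/.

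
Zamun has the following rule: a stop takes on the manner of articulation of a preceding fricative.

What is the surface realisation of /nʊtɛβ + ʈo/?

The rule targets /ʈ/ (voiceless retroflex stop), which sits after the trigger /β/ (fricative).
A voiceless retroflex fricative is [ʂ], so the surface segment is [ʂ].

[nʊtɛβʂo]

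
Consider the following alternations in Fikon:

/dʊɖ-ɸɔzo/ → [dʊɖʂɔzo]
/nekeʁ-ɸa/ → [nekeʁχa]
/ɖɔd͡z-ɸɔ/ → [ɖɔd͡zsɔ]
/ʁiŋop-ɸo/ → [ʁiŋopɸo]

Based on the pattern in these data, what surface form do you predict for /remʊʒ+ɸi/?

The data show progressive place assimilation: /ɸ/ → [ʂ] after /ɖ/; /ɸ/ → [χ] after /ʁ/; /ɸ/ → [s] after /d͡z/. In each pair only place changes, matching the preceding consonant, while manner and voice stay constant.
No alternation appears in [ʁiŋopɸo]: there the adjacent consonants already agree in place (/ɸ/ and /p/ are both bilabial), so this form is consistent with the same rule.
The rule targets /ɸ/ (voiceless bilabial fricative), which sits after the trigger /ʒ/ (postalveolar).
A voiceless postalveolar fricative is [ʃ], so the surface segment is [ʃ].

[remʊʒʃi]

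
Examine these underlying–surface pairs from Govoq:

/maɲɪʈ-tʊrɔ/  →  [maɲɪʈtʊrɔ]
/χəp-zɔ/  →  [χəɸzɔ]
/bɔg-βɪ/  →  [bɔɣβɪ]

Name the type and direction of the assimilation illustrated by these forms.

regressive manner assimilation

The segment that alternates is /p/, which surfaces as [ɸ] when adjacent to /z/.
The change stop → fricative matches the manner of the following /z/, identifying this as manner assimilation.
Place and voice are unchanged, so the assimilation is partial, not total.
The same holds elsewhere in the data: /g/ → [ɣ] before /β/ (stop → fricative, matching a fricative) — only manner changes, and always toward the following segment.
Nothing changes in [maɲɪʈtʊrɔ]: there the adjacent consonants already agree in manner (/ʈ/ and /t/ are both stops), so this form is consistent with the same rule.
Since the segment that changes precedes the conditioning segment, the assimilation is regressive.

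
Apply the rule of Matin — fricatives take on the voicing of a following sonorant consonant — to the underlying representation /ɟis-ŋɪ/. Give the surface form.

/s/ is a voiceless alveolar fricative. The following trigger /ŋ/ is voiced, so /s/ must become voiced as well.
The voiced alveolar fricative is [z], so /s/ → [z].

[ɟizŋɪ]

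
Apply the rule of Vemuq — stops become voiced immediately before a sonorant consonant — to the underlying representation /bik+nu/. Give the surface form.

[bignu]

The rule targets /k/ (voiceless velar stop), which sits before the trigger /n/ (voiced).
The voiced velar stop is [g], so /k/ → [g].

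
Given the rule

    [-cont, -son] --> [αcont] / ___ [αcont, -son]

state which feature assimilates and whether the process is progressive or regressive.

regressive manner assimilation

The shared variable α links the value of [cont] on the target to that of the neighbouring obstruent. [cont] distinguishes stops from fricatives — a manner-of-articulation feature — so this is manner assimilation.
The conditioning segment sits to the right of the focus bar, meaning the trigger follows the segment that changes — regressive assimilation.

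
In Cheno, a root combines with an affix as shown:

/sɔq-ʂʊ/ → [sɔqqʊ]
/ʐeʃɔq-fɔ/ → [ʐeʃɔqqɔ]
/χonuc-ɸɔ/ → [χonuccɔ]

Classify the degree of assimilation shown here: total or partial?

Underlying /ʂ/ is realised as [q] next to /q/; /q/ itself does not change.
The output [q] is identical to the trigger /q/ — every feature (place, manner, voicing) has been copied — so this is total assimilation.
The other forms behave the same way: /f/ → [q] after /q/; /ɸ/ → [c] after /c/ — in each case the output is a copy of the preceding consonant.

total assimilation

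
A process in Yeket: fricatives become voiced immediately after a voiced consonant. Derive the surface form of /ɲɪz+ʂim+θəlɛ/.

/ʂ/ is a voiceless retroflex fricative. The preceding trigger /z/ is voiced, so /ʂ/ must become voiced as well.
The voiced retroflex fricative is [ʐ], so /ʂ/ → [ʐ].
At the second juncture, /θ/ likewise becomes [ð] adjacent to /m/.

[ɲɪzʐimðəlɛ]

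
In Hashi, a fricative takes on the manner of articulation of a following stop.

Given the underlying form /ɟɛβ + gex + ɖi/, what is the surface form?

[ɟɛbgekɖi]

/β/ is a voiced bilabial fricative. The following trigger /g/ is a stop, so /β/ must become a stop as well.
Changing only its manner to stop gives [b] — the voiced bilabial stop.
At the second juncture, /x/ likewise becomes [k] adjacent to /ɖ/.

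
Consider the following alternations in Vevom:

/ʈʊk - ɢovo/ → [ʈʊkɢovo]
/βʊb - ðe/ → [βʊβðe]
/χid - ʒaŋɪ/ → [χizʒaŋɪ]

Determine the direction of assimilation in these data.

The segment that alternates is /b/, which surfaces as [β] when adjacent to /ð/.
/b/ is a stop while /ð/ is a fricative; the output [β] is a fricative, matching the trigger — so the feature that spreads is manner.
The same holds elsewhere in the data: /d/ → [z] before /ʒ/ (stop → fricative, matching a fricative) — only manner changes, and always toward the following segment.
No alternation appears in [ʈʊkɢovo]: there the adjacent consonants already agree in manner (/k/ and /ɢ/ are both stops), so this form is consistent with the same rule.
Since the segment that changes precedes the conditioning segment, the assimilation is regressive.

regressive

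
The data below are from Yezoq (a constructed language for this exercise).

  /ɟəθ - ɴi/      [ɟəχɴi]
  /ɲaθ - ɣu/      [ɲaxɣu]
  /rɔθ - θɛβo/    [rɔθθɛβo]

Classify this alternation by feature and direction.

regressive place assimilation

Comparing underlying and surface forms, /θ/ → [χ] is the alternation; the neighbouring /ɴ/ is constant.
The change dental → uvular matches the place of the following /ɴ/, identifying this as place assimilation.
Manner and voice are unchanged, so the assimilation is partial, not total.
The other alternating form patterns the same way: /θ/ → [x] before /ɣ/ (dental → velar, matching velar) — only place changes, and always toward the following segment.
No alternation appears in [rɔθθɛβo]: there the adjacent consonants already agree in place (/θ/ and /θ/ are both dental), so this form is consistent with the same rule.
Since the segment that changes precedes the conditioning segment, the assimilation is regressive.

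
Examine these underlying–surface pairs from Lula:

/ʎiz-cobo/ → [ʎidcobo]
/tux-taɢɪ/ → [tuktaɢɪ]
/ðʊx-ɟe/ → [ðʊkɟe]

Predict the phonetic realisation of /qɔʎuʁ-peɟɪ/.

[qɔʎuɢpeɟɪ]

The data show regressive manner assimilation: /z/ → [d] before /c/; /x/ → [k] before /t/; /x/ → [k] before /ɟ/. In each pair only manner changes, matching the following consonant, while place and voice stay constant.
/ʁ/ is a voiced uvular fricative. The following trigger /p/ is a stop, so /ʁ/ must become a stop as well.
A voiced uvular stop is [ɢ], so the surface segment is [ɢ].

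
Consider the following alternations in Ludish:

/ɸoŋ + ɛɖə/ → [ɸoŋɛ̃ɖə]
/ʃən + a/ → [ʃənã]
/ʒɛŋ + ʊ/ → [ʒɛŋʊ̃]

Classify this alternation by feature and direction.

The vowel /ɛ/ surfaces as nasalised [ɛ̃] next to the preceding nasal /ŋ/ — it has acquired the [+nasal] feature of its neighbour.
Likewise in the remaining data: /a/ → [ã] after /n/; /ʊ/ → [ʊ̃] after /ŋ/ — each time a vowel is nasalised next to a preceding nasal.
Because the conditioning nasal is to the left of the vowel that changes, the process is progressive (perseverative).

progressive nasality assimilation (vowel nasalisation)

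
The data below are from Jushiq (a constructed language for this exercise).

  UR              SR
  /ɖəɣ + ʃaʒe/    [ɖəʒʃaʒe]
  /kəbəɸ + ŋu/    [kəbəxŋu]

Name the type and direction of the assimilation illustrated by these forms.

The segment that alternates is /ɣ/, which surfaces as [ʒ] when adjacent to /ʃ/.
/ɣ/ is velar while /ʃ/ is postalveolar; the output [ʒ] is postalveolar, matching the trigger — so the feature that spreads is place.
Manner and voice are unchanged, so the assimilation is partial, not total.
The same holds elsewhere in the data: /ɸ/ → [x] before /ŋ/ (bilabial → velar, matching velar) — only place changes, and always toward the following segment.
The trigger is the following segment, so the direction is regressive (anticipatory).

regressive place assimilation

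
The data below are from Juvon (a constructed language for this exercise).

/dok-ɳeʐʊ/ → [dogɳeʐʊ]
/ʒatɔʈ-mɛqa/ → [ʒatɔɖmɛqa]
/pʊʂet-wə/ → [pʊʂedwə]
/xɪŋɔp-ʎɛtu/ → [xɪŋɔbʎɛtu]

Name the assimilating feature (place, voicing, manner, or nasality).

The segment that alternates is /k/, which surfaces as [g] when adjacent to /ɳ/.
/k/ is voiceless while /ɳ/ is voiced; the output [g] is voiced, matching the trigger — so the feature that spreads is voicing.
The same holds elsewhere in the data: /ʈ/ → [ɖ] before /m/ (voiceless → voiced, matching voiced); /t/ → [d] before /w/ (voiceless → voiced, matching voiced); /p/ → [b] before /ʎ/ (voiceless → voiced, matching voiced) — only voicing changes, and always toward the following segment.

voicing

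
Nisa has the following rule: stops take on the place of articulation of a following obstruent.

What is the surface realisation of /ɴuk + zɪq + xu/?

The rule targets /k/ (voiceless velar stop), which sits before the trigger /z/ (alveolar).
The voiceless alveolar stop is [t], so /k/ → [t].
The same rule applies at the second boundary: /q/ → [k] next to /x/.

[ɴutzɪkxu]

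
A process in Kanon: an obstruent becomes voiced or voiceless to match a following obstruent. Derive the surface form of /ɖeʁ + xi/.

[ɖeχxi]

/ʁ/ is a voiced uvular fricative. The following trigger /x/ is voiceless, so /ʁ/ must become voiceless as well.
The voiceless uvular fricative is [χ], so /ʁ/ → [χ].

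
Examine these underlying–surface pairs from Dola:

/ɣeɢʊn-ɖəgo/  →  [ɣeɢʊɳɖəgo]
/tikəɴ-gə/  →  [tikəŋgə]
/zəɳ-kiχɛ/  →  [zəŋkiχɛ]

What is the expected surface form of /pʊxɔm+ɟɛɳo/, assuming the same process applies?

The data show regressive place assimilation: /n/ → [ɳ] before /ɖ/; /ɴ/ → [ŋ] before /g/; /ɳ/ → [ŋ] before /k/. In each pair only place changes, matching the following consonant, while manner and voice stay constant.
The rule targets /m/ (voiced bilabial nasal), which sits before the trigger /ɟ/ (palatal).
Changing only its place to palatal gives [ɲ] — the voiced palatal nasal.

[pʊxɔɲɟɛɳo]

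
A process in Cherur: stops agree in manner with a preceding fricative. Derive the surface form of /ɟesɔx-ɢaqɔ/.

[ɟesɔxʁaqɔ]

/ɢ/ is a voiced uvular stop. The preceding trigger /x/ is a fricative, so /ɢ/ must become a fricative as well.
The voiced uvular fricative is [ʁ], so /ɢ/ → [ʁ].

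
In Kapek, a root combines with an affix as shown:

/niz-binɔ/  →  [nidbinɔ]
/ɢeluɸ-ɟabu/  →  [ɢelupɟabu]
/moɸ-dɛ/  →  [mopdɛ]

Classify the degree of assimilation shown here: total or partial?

partial assimilation

Underlying /z/ is realised as [d] next to /b/; /b/ itself does not change.
/z/ is a fricative while /b/ is a stop; the output [d] is a stop, matching the trigger — so the feature that spreads is manner.
Place and voice are unchanged, so the assimilation is partial, not total.
Checking the remaining alternations: /ɸ/ → [p] before /ɟ/ (fricative → stop, matching a stop); /ɸ/ → [p] before /d/ (fricative → stop, matching a stop) — only manner changes, and always toward the following segment.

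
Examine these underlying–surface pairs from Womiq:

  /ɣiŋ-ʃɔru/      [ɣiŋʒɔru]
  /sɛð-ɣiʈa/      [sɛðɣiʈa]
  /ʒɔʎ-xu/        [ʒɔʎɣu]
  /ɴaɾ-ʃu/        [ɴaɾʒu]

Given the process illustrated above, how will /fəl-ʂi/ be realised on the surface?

[fəlʐi]

The data show progressive voicing assimilation: /ʃ/ → [ʒ] after /ŋ/; /x/ → [ɣ] after /ʎ/; /ʃ/ → [ʒ] after /ɾ/. In each pair only voicing changes, matching the preceding consonant, while place and manner stay constant.
Nothing changes in [sɛðɣiʈa]: there the adjacent consonants already agree in voicing (/ɣ/ and /ð/ are both voiced), so this form is consistent with the same rule.
The rule targets /ʂ/ (voiceless retroflex fricative), which sits after the trigger /l/ (voiced).
The voiced retroflex fricative is [ʐ], so /ʂ/ → [ʐ].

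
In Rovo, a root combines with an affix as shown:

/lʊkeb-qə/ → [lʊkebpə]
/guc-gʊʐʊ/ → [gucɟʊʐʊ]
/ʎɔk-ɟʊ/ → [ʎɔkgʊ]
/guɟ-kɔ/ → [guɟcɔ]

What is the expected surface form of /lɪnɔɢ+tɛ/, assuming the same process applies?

[lɪnɔɢqɛ]

The data show progressive place assimilation: /q/ → [p] after /b/; /g/ → [ɟ] after /c/; /ɟ/ → [g] after /k/; /k/ → [c] after /ɟ/. In each pair only place changes, matching the preceding consonant, while manner and voice stay constant.
The rule targets /t/ (voiceless alveolar stop), which sits after the trigger /ɢ/ (uvular).
A voiceless uvular stop is [q], so the surface segment is [q].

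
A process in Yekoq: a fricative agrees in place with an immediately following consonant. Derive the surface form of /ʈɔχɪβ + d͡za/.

/β/ is a voiced bilabial fricative. The following trigger /d͡z/ is alveolar, so /β/ must become alveolar as well.
A voiced alveolar fricative is [z], so the surface segment is [z].

[ʈɔχɪzd͡za]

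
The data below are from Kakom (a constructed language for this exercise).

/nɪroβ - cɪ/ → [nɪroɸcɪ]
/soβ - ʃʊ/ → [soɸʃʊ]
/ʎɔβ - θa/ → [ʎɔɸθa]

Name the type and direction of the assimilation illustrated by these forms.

regressive voicing assimilation

Underlying /β/ is realised as [ɸ] next to /c/; /c/ itself does not change.
/β/ is voiced while /c/ is voiceless; the output [ɸ] is voiceless, matching the trigger — so the feature that spreads is voicing.
Place and manner are unchanged, so the assimilation is partial, not total.
The other alternating forms pattern the same way: /β/ → [ɸ] before /ʃ/ (voiced → voiceless, matching voiceless); /β/ → [ɸ] before /θ/ (voiced → voiceless, matching voiceless) — only voicing changes, and always toward the following segment.
The trigger is the following segment, so the direction is regressive (anticipatory).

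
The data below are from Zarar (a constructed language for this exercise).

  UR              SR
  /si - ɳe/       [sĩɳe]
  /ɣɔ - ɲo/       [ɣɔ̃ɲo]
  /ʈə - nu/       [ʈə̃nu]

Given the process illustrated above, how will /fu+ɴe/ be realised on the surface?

The data show regressive nasality assimilation (vowel nasalisation): /i/ → [ĩ] before /ɳ/; /ɔ/ → [ɔ̃] before /ɲ/; /ə/ → [ə̃] before /n/ — a vowel is nasalised by an immediately following nasal consonant.
The vowel /u/ is adjacent to the following nasal /ɴ/, so it acquires [+nasal] and surfaces as [ũ].

[fũɴe]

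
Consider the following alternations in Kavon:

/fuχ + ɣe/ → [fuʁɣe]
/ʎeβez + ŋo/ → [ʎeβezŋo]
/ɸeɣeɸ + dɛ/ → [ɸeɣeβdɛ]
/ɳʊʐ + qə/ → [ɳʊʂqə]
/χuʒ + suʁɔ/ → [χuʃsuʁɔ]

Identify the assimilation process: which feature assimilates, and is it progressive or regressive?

The segment that alternates is /χ/, which surfaces as [ʁ] when adjacent to /ɣ/.
/χ/ is voiceless while /ɣ/ is voiced; the output [ʁ] is voiced, matching the trigger — so the feature that spreads is voicing.
Place and manner are unchanged, so the assimilation is partial, not total.
Checking the remaining alternations: /ɸ/ → [β] before /d/ (voiceless → voiced, matching voiced); /ʐ/ → [ʂ] before /q/ (voiced → voiceless, matching voiceless); /ʒ/ → [ʃ] before /s/ (voiced → voiceless, matching voiceless) — only voicing changes, and always toward the following segment.
Nothing changes in [ʎeβezŋo]: there the adjacent consonants already agree in voicing (/z/ and /ŋ/ are both voiced), so this form is consistent with the same rule.
The trigger is the following segment, so the direction is regressive (anticipatory).

regressive voicing assimilation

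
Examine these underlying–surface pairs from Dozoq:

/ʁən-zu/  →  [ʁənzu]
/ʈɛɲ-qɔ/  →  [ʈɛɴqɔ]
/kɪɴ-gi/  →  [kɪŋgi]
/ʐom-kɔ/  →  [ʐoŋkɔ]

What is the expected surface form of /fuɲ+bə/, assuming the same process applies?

[fumbə]

The data show regressive place assimilation: /ɲ/ → [ɴ] before /q/; /ɴ/ → [ŋ] before /g/; /m/ → [ŋ] before /k/. In each pair only place changes, matching the following consonant, while manner and voice stay constant.
Nothing changes in [ʁənzu]: there the adjacent consonants already agree in place (/n/ and /z/ are both alveolar), so this form is consistent with the same rule.
The rule targets /ɲ/ (voiced palatal nasal), which sits before the trigger /b/ (bilabial).
A voiced bilabial nasal is [m], so the surface segment is [m].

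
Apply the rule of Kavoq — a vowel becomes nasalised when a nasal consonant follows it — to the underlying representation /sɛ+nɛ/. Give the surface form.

The vowel /ɛ/ is adjacent to the following nasal /n/, so it acquires [+nasal] and surfaces as [ɛ̃].

[sɛ̃nɛ]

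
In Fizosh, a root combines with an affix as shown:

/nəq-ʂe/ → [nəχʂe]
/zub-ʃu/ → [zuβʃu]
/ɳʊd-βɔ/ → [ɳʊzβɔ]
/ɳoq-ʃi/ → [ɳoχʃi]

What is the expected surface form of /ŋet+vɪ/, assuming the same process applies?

The data show regressive manner assimilation: /q/ → [χ] before /ʂ/; /b/ → [β] before /ʃ/; /d/ → [z] before /β/; /q/ → [χ] before /ʃ/. In each pair only manner changes, matching the following consonant, while place and voice stay constant.
/t/ is a voiceless alveolar stop. The following trigger /v/ is a fricative, so /t/ must become a fricative as well.
Changing only its manner to fricative gives [s] — the voiceless alveolar fricative.

[ŋesvɪ]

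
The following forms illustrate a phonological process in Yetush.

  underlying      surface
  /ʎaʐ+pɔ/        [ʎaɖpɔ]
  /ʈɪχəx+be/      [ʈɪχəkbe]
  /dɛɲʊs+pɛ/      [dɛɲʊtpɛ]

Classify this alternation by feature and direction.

regressive manner assimilation

The segment that alternates is /ʐ/, which surfaces as [ɖ] when adjacent to /p/.
The change fricative → stop matches the manner of the following /p/, identifying this as manner assimilation.
Place and voice are unchanged, so the assimilation is partial, not total.
The same holds elsewhere in the data: /x/ → [k] before /b/ (fricative → stop, matching a stop); /s/ → [t] before /p/ (fricative → stop, matching a stop) — only manner changes, and always toward the following segment.
Since the segment that changes precedes the conditioning segment, the assimilation is regressive.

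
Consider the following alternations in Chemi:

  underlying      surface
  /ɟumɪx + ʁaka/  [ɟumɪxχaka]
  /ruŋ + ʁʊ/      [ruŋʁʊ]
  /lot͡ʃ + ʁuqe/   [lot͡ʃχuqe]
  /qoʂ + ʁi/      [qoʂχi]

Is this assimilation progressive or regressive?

progressive

The segment that alternates is /ʁ/, which surfaces as [χ] when adjacent to /x/.
/ʁ/ is voiced while /x/ is voiceless; the output [χ] is voiceless, matching the trigger — so the feature that spreads is voicing.
The other alternating forms pattern the same way: /ʁ/ → [χ] after /t͡ʃ/ (voiced → voiceless, matching voiceless); /ʁ/ → [χ] after /ʂ/ (voiced → voiceless, matching voiceless) — only voicing changes, and always toward the preceding segment.
No alternation appears in [ruŋʁʊ]: there the adjacent consonants already agree in voicing (/ʁ/ and /ŋ/ are both voiced), so this form is consistent with the same rule.
Since the segment that changes follows the conditioning segment, the assimilation is progressive.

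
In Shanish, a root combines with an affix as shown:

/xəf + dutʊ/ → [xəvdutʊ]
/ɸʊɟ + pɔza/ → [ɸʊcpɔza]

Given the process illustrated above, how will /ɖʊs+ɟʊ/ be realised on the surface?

[ɖʊzɟʊ]

The data show regressive voicing assimilation: /f/ → [v] before /d/; /ɟ/ → [c] before /p/. In each pair only voicing changes, matching the following consonant, while place and manner stay constant.
The rule targets /s/ (voiceless alveolar fricative), which sits before the trigger /ɟ/ (voiced).
A voiced alveolar fricative is [z], so the surface segment is [z].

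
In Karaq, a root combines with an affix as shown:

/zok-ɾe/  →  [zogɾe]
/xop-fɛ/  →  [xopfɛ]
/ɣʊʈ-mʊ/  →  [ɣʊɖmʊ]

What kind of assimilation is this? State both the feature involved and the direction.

Comparing underlying and surface forms, /k/ → [g] is the alternation; the neighbouring /ɾ/ is constant.
/k/ is voiceless while /ɾ/ is voiced; the output [g] is voiced, matching the trigger — so the feature that spreads is voicing.
Place and manner are unchanged, so the assimilation is partial, not total.
The same holds elsewhere in the data: /ʈ/ → [ɖ] before /m/ (voiceless → voiced, matching voiced) — only voicing changes, and always toward the following segment.
No alternation appears in [xopfɛ]: there the adjacent consonants already agree in voicing (/p/ and /f/ are both voiceless), so this form is consistent with the same rule.
The trigger is the following segment, so the direction is regressive (anticipatory).

regressive voicing assimilation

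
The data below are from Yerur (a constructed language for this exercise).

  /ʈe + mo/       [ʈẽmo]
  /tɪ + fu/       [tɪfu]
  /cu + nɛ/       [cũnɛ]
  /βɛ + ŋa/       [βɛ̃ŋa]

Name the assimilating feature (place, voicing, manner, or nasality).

nasality

The vowel /e/ surfaces as nasalised [ẽ] next to the following nasal /m/ — it has acquired the [+nasal] feature of its neighbour.
Likewise in the remaining data: /u/ → [ũ] before /n/; /ɛ/ → [ɛ̃] before /ŋ/ — each time a vowel is nasalised next to a following nasal.
No change occurs in [tɪfu] because the vowel at the boundary is adjacent to an oral consonant, not a nasal (/ɪ/ next to /f/).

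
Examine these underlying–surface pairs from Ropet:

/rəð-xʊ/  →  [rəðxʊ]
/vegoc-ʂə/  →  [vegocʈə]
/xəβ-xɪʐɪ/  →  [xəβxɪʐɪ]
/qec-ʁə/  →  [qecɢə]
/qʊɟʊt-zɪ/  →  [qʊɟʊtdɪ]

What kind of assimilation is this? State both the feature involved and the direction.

Underlying /ʂ/ is realised as [ʈ] next to /c/; /c/ itself does not change.
/ʂ/ is a fricative while /c/ is a stop; the output [ʈ] is a stop, matching the trigger — so the feature that spreads is manner.
Place and voice are unchanged, so the assimilation is partial, not total.
The other alternating forms pattern the same way: /ʁ/ → [ɢ] after /c/ (fricative → stop, matching a stop); /z/ → [d] after /t/ (fricative → stop, matching a stop) — only manner changes, and always toward the preceding segment.
Nothing changes in [rəðxʊ], [xəβxɪʐɪ]: there the adjacent consonants already agree in manner (/x/ and /ð/ are both fricatives; /x/ and /β/ are both fricatives), so these forms are consistent with the same rule.
The trigger is the preceding segment, so the direction is progressive (perseverative).

progressive manner assimilation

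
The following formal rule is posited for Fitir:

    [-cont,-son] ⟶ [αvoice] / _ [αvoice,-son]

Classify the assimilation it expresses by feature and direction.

The rule copies [voice] from the environment onto the target, so the assimilating feature is voicing.
Since the environment is written after the underscore, the trigger follows the target; the direction is regressive.

regressive voicing assimilation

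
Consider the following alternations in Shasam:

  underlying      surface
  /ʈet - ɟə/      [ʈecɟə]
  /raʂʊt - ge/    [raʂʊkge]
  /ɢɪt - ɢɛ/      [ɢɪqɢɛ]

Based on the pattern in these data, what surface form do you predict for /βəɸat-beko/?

The data show regressive place assimilation: /t/ → [c] before /ɟ/; /t/ → [k] before /g/; /t/ → [q] before /ɢ/. In each pair only place changes, matching the following consonant, while manner and voice stay constant.
The rule targets /t/ (voiceless alveolar stop), which sits before the trigger /b/ (bilabial).
Changing only its place to bilabial gives [p] — the voiceless bilabial stop.

[βəɸapbeko]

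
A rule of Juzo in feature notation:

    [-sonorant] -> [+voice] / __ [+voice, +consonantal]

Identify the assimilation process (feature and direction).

regressive voicing assimilation

The target ([-sonorant], obstruents) acquires [+voice] next to a voiced consonant ([+voice, +consonantal]) — it takes on the voicing of its neighbour, so the feature that spreads is voicing.
Since the environment is written after the underscore, the trigger follows the target; the direction is regressive.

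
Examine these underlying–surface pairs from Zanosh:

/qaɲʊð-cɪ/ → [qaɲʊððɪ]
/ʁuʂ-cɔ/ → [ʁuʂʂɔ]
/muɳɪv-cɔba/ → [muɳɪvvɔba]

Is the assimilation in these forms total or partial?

total assimilation

Comparing underlying and surface forms, /c/ → [ð] is the alternation; the neighbouring /ð/ is constant.
The output [ð] is identical to the trigger /ð/ — every feature (place, manner, voicing) has been copied — so this is total assimilation.
The remaining alternations confirm this: /c/ → [ʂ] after /ʂ/; /c/ → [v] after /v/ — in each case the output is a copy of the preceding consonant.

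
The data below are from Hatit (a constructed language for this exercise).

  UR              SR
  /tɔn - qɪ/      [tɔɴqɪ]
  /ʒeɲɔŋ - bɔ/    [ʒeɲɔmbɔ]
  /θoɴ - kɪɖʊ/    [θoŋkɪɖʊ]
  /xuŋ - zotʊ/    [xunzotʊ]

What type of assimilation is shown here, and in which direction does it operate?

regressive place assimilation

Underlying /n/ is realised as [ɴ] next to /q/; /q/ itself does not change.
The change alveolar → uvular matches the place of the following /q/, identifying this as place assimilation.
Manner and voice are unchanged, so the assimilation is partial, not total.
The same holds elsewhere in the data: /ŋ/ → [m] before /b/ (velar → bilabial, matching bilabial); /ɴ/ → [ŋ] before /k/ (uvular → velar, matching velar); /ŋ/ → [n] before /z/ (velar → alveolar, matching alveolar) — only place changes, and always toward the following segment.
Since the segment that changes precedes the conditioning segment, the assimilation is regressive.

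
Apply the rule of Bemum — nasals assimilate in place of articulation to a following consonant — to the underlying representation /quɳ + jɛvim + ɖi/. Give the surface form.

[quɲjɛviɳɖi]

/ɳ/ is a voiced retroflex nasal. The following trigger /j/ is palatal, so /ɳ/ must become palatal as well.
A voiced palatal nasal is [ɲ], so the surface segment is [ɲ].
At the second juncture, /m/ likewise becomes [ɳ] adjacent to /ɖ/.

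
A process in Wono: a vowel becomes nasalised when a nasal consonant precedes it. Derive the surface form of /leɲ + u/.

[leɲũ]

/u/ sits next to the nasal /ɲ/ and is therefore nasalised to [ũ].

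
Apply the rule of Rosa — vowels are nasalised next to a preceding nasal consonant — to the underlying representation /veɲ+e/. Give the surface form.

The vowel /e/ is adjacent to the preceding nasal /ɲ/, so it acquires [+nasal] and surfaces as [ẽ].

[veɲẽ]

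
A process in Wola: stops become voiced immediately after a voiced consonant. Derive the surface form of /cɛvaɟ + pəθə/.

[cɛvaɟbəθə]

/p/ is a voiceless bilabial stop. The preceding trigger /ɟ/ is voiced, so /p/ must become voiced as well.
A voiced bilabial stop is [b], so the surface segment is [b].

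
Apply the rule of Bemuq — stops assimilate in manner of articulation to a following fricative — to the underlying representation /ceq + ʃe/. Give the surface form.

/q/ is a voiceless uvular stop. The following trigger /ʃ/ is a fricative, so /q/ must become a fricative as well.
A voiceless uvular fricative is [χ], so the surface segment is [χ].

[ceχʃe]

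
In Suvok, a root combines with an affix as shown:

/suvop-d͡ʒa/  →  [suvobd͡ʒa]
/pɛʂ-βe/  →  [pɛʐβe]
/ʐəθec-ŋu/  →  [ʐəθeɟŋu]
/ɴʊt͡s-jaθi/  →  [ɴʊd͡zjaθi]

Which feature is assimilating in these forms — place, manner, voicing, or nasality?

voicing

Comparing underlying and surface forms, /p/ → [b] is the alternation; the neighbouring /d͡ʒ/ is constant.
The change voiceless → voiced matches the voicing of the following /d͡ʒ/, identifying this as voicing assimilation.
The other alternating forms pattern the same way: /ʂ/ → [ʐ] before /β/ (voiceless → voiced, matching voiced); /c/ → [ɟ] before /ŋ/ (voiceless → voiced, matching voiced); /t͡s/ → [d͡z] before /j/ (voiceless → voiced, matching voiced) — only voicing changes, and always toward the following segment.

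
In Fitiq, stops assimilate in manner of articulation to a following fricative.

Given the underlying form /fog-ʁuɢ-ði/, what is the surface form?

[foɣʁuʁði]

The rule targets /g/ (voiced velar stop), which sits before the trigger /ʁ/ (fricative).
Changing only its manner to fricative gives [ɣ] — the voiced velar fricative.
At the second juncture, /ɢ/ likewise becomes [ʁ] adjacent to /ð/.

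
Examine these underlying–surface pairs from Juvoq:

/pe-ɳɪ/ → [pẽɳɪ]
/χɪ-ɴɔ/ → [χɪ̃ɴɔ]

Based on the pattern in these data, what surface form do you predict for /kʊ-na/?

The data show regressive nasality assimilation (vowel nasalisation): /e/ → [ẽ] before /ɳ/; /ɪ/ → [ɪ̃] before /ɴ/ — a vowel is nasalised by an immediately following nasal consonant.
The vowel /ʊ/ is adjacent to the following nasal /n/, so it acquires [+nasal] and surfaces as [ʊ̃].

[kʊ̃na]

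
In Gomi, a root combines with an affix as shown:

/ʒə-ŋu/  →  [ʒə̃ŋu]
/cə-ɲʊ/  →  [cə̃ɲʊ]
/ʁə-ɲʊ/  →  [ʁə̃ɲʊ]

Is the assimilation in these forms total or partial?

partial assimilation

The vowel /ə/ surfaces as nasalised [ə̃] next to the following nasal /ŋ/ — it has acquired the [+nasal] feature of its neighbour.
The other form shows the same pattern: /ə/ → [ə̃] before /ɲ/ — each time a vowel is nasalised next to a following nasal.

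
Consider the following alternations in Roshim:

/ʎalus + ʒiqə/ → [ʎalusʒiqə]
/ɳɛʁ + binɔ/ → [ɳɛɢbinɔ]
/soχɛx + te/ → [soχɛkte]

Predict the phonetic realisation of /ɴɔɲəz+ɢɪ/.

The data show regressive manner assimilation: /ʁ/ → [ɢ] before /b/; /x/ → [k] before /t/. In each pair only manner changes, matching the following consonant, while place and voice stay constant.
Nothing changes in [ʎalusʒiqə]: there the adjacent consonants already agree in manner (/s/ and /ʒ/ are both fricatives), so this form is consistent with the same rule.
/z/ is a voiced alveolar fricative. The following trigger /ɢ/ is a stop, so /z/ must become a stop as well.
A voiced alveolar stop is [d], so the surface segment is [d].

[ɴɔɲədɢɪ]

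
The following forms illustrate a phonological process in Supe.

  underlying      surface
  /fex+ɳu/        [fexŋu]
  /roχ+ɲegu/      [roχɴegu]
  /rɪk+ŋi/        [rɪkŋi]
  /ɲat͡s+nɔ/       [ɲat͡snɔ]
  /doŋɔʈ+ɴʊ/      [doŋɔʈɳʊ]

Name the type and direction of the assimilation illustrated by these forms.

progressive place assimilation

The segment that alternates is /ɳ/, which surfaces as [ŋ] when adjacent to /x/.
The change retroflex → velar matches the place of the preceding /x/, identifying this as place assimilation.
Manner and voice are unchanged, so the assimilation is partial, not total.
Checking the remaining alternations: /ɲ/ → [ɴ] after /χ/ (palatal → uvular, matching uvular); /ɴ/ → [ɳ] after /ʈ/ (uvular → retroflex, matching retroflex) — only place changes, and always toward the preceding segment.
No alternation appears in [rɪkŋi], [ɲat͡snɔ]: there the adjacent consonants already agree in place (/ŋ/ and /k/ are both velar; /n/ and /t͡s/ are both alveolar), so these forms are consistent with the same rule.
Since the segment that changes follows the conditioning segment, the assimilation is progressive.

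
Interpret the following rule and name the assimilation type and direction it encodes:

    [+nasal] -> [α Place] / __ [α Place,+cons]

The rule copies the place features (abbreviated [Place]) from the environment onto the target, so the assimilating feature is place.
The conditioning segment sits to the right of the focus bar, meaning the trigger follows the segment that changes — regressive assimilation.

regressive place assimilation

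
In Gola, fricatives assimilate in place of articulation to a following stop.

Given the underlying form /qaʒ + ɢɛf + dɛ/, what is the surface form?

/ʒ/ is a voiced postalveolar fricative. The following trigger /ɢ/ is uvular, so /ʒ/ must become uvular as well.
Changing only its place to uvular gives [ʁ] — the voiced uvular fricative.
At the second juncture, /f/ likewise becomes [s] adjacent to /d/.

[qaʁɢɛsdɛ]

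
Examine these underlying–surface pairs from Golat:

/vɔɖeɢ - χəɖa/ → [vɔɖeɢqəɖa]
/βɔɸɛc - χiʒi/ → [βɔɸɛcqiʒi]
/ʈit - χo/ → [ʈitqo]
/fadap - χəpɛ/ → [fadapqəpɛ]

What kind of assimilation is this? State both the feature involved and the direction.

Comparing underlying and surface forms, /χ/ → [q] is the alternation; the neighbouring /ɢ/ is constant.
The change fricative → stop matches the manner of the preceding /ɢ/, identifying this as manner assimilation.
Place and voice are unchanged, so the assimilation is partial, not total.
Checking the remaining alternations: /χ/ → [q] after /c/ (fricative → stop, matching a stop); /χ/ → [q] after /t/ (fricative → stop, matching a stop); /χ/ → [q] after /p/ (fricative → stop, matching a stop) — only manner changes, and always toward the preceding segment.
The trigger is the preceding segment, so the direction is progressive (perseverative).

progressive manner assimilation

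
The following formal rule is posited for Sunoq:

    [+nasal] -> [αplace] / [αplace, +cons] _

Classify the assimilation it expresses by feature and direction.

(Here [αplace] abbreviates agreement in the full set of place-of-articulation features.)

progressive place assimilation

The rule copies the place features (abbreviated [place]) from the environment onto the target, so the assimilating feature is place.
Since the environment is written before the underscore, the trigger precedes the target; the direction is progressive.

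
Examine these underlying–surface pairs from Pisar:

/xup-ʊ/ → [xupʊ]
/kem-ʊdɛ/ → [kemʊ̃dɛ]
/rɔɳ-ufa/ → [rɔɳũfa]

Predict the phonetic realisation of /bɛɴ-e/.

The data show progressive nasality assimilation (vowel nasalisation): /ʊ/ → [ʊ̃] after /m/; /u/ → [ũ] after /ɳ/ — a vowel is nasalised by an immediately preceding nasal consonant.
No change occurs in [xupʊ] because the vowel at the boundary is adjacent to an oral consonant, not a nasal (/ʊ/ next to /p/).
/e/ sits next to the nasal /ɴ/ and is therefore nasalised to [ẽ].

[bɛɴẽ]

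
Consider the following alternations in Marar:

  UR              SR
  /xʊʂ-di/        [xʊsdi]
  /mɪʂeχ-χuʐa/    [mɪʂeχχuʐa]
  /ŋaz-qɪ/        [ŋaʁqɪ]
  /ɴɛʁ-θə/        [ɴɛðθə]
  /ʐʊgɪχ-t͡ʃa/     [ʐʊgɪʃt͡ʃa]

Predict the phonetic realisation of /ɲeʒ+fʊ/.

[ɲevfʊ]

The data show regressive place assimilation: /ʂ/ → [s] before /d/; /z/ → [ʁ] before /q/; /ʁ/ → [ð] before /θ/; /χ/ → [ʃ] before /t͡ʃ/. In each pair only place changes, matching the following consonant, while manner and voice stay constant.
No alternation appears in [mɪʂeχχuʐa]: there the adjacent consonants already agree in place (/χ/ and /χ/ are both uvular), so this form is consistent with the same rule.
The rule targets /ʒ/ (voiced postalveolar fricative), which sits before the trigger /f/ (labiodental).
The voiced labiodental fricative is [v], so /ʒ/ → [v].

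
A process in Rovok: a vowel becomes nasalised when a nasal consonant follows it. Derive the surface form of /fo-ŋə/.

The vowel /o/ is adjacent to the following nasal /ŋ/, so it acquires [+nasal] and surfaces as [õ].

[fõŋə]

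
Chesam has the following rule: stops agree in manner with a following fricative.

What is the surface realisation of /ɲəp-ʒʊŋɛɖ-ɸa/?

The rule targets /p/ (voiceless bilabial stop), which sits before the trigger /ʒ/ (fricative).
The voiceless bilabial fricative is [ɸ], so /p/ → [ɸ].
At the second juncture, /ɖ/ likewise becomes [ʐ] adjacent to /ɸ/.

[ɲəɸʒʊŋɛʐɸa]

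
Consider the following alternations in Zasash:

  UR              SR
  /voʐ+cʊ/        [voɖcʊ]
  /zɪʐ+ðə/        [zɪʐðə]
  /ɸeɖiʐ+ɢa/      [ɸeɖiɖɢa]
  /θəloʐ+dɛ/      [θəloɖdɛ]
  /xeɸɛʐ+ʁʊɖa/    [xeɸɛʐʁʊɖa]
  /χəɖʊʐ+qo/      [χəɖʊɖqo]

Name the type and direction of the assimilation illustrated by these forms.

The segment that alternates is /ʐ/, which surfaces as [ɖ] when adjacent to /c/.
/ʐ/ is a fricative while /c/ is a stop; the output [ɖ] is a stop, matching the trigger — so the feature that spreads is manner.
Place and voice are unchanged, so the assimilation is partial, not total.
The other alternating forms pattern the same way: /ʐ/ → [ɖ] before /ɢ/ (fricative → stop, matching a stop); /ʐ/ → [ɖ] before /d/ (fricative → stop, matching a stop); /ʐ/ → [ɖ] before /q/ (fricative → stop, matching a stop) — only manner changes, and always toward the following segment.
No alternation appears in [zɪʐðə], [xeɸɛʐʁʊɖa]: there the adjacent consonants already agree in manner (/ʐ/ and /ð/ are both fricatives; /ʐ/ and /ʁ/ are both fricatives), so these forms are consistent with the same rule.
Since the segment that changes precedes the conditioning segment, the assimilation is regressive.

regressive manner assimilation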